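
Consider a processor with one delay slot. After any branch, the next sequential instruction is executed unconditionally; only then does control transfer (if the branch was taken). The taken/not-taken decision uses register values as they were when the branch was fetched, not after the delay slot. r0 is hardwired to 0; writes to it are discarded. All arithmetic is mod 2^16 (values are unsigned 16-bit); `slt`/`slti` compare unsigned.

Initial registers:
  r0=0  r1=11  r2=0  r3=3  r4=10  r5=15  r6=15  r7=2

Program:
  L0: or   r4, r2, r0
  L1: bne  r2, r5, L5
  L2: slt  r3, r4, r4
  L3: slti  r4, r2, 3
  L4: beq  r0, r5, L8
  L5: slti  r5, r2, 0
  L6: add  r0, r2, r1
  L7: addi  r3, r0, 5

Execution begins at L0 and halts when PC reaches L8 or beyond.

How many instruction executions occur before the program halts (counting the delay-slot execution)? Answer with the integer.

6

  step pc=0: or   r4, r2, r0  regs=(0,11,0,3,0,15,15,2)
  step pc=1: bne  r2, r5, L5  cond=T  regs=(0,11,0,3,0,15,15,2)
  step pc=2: slt  r3, r4, r4  regs=(0,11,0,0,0,15,15,2)
  step pc=5: slti  r5, r2, 0  regs=(0,11,0,0,0,0,15,2)
  step pc=6: add  r0, r2, r1  regs=(0,11,0,0,0,0,15,2)
  step pc=7: addi  r3, r0, 5  regs=(0,11,0,5,0,0,15,2)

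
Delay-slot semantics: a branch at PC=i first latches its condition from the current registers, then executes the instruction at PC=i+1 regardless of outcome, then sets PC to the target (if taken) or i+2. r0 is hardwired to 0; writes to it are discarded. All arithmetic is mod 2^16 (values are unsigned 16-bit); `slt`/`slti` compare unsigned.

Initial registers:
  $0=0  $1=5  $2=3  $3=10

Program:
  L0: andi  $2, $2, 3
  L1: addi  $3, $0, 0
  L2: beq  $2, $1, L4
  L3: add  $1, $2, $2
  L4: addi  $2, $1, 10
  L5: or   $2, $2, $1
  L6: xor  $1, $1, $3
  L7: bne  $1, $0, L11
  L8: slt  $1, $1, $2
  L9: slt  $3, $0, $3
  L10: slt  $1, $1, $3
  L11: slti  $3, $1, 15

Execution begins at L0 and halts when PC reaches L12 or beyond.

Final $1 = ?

PC=0  andi  $2, $2, 3        | $0=0 $1=5 $2=3 $3=10
PC=1  addi  $3, $0, 0        | $0=0 $1=5 $2=3 $3=0
PC=2  beq  $2, $1, L4        | $0=0 $1=5 $2=3 $3=0  [not taken]
PC=3  add  $1, $2, $2        | $0=0 $1=6 $2=3 $3=0
PC=4  addi  $2, $1, 10       | $0=0 $1=6 $2=16 $3=0
PC=5  or   $2, $2, $1        | $0=0 $1=6 $2=22 $3=0
PC=6  xor  $1, $1, $3        | $0=0 $1=6 $2=22 $3=0
PC=7  bne  $1, $0, L11       | $0=0 $1=6 $2=22 $3=0  [TAKEN]
PC=8  slt  $1, $1, $2        | $0=0 $1=1 $2=22 $3=0
PC=11 slti  $3, $1, 15       | $0=0 $1=1 $2=22 $3=1

1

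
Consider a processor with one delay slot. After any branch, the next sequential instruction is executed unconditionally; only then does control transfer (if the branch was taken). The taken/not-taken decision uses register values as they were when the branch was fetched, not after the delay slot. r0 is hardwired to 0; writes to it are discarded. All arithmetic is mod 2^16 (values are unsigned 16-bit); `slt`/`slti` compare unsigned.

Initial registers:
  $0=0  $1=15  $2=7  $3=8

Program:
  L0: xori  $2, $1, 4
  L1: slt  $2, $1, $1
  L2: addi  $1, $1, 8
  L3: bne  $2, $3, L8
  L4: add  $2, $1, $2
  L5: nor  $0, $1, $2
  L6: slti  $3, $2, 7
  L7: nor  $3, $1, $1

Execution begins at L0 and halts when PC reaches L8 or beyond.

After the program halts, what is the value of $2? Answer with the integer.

23

#0 xori  $2, $1, 4 ; 0/15/11/8
#1 slt  $2, $1, $1 ; 0/15/0/8
#2 addi  $1, $1, 8 ; 0/23/0/8
#3 bne  $2, $3, L8 ; 0/23/0/8 ; →target
#4 add  $2, $1, $2 ; 0/23/23/8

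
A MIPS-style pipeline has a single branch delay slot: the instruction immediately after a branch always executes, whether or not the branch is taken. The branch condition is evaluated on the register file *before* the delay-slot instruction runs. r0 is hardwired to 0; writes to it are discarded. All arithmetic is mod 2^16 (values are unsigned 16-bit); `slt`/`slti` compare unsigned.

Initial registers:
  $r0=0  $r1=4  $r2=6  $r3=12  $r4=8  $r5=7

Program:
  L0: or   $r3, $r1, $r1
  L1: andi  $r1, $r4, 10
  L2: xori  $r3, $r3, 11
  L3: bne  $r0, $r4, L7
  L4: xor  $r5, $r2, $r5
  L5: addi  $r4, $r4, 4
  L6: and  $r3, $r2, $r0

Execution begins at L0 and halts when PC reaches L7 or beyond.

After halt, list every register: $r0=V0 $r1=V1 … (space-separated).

$r0=0 $r1=8 $r2=6 $r3=15 $r4=8 $r5=1

  step pc=0: or   $r3, $r1, $r1  regs=(0,4,6,4,8,7)
  step pc=1: andi  $r1, $r4, 10  regs=(0,8,6,4,8,7)
  step pc=2: xori  $r3, $r3, 11  regs=(0,8,6,15,8,7)
  step pc=3: bne  $r0, $r4, L7  cond=T  regs=(0,8,6,15,8,7)
  step pc=4: xor  $r5, $r2, $r5  regs=(0,8,6,15,8,1)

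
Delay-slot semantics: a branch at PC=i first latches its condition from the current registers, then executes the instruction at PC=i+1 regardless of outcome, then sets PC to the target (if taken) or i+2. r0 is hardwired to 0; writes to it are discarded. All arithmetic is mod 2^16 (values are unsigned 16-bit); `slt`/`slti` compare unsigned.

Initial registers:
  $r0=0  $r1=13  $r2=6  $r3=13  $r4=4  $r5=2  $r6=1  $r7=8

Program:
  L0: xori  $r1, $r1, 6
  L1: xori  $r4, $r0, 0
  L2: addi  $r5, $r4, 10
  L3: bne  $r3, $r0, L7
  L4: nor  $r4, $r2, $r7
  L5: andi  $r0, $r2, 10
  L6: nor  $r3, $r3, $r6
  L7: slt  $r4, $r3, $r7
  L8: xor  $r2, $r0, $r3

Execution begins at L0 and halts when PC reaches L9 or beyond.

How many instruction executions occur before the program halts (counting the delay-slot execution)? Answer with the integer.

7

#0 xori  $r1, $r1, 6 ; 0/11/6/13/4/2/1/8
#1 xori  $r4, $r0, 0 ; 0/11/6/13/0/2/1/8
#2 addi  $r5, $r4, 10 ; 0/11/6/13/0/10/1/8
#3 bne  $r3, $r0, L7 ; 0/11/6/13/0/10/1/8 ; →target
#4 nor  $r4, $r2, $r7 ; 0/11/6/13/65521/10/1/8
#7 slt  $r4, $r3, $r7 ; 0/11/6/13/0/10/1/8
#8 xor  $r2, $r0, $r3 ; 0/11/13/13/0/10/1/8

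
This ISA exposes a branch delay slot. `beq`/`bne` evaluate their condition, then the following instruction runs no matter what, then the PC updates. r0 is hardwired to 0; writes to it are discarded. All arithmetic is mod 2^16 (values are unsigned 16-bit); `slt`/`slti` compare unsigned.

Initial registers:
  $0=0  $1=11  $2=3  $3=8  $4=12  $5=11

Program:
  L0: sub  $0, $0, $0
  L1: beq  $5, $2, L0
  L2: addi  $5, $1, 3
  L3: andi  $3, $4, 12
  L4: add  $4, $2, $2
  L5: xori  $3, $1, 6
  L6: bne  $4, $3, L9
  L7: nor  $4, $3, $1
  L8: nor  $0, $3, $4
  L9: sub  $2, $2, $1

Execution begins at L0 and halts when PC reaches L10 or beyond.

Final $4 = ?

65520

  step pc=0: sub  $0, $0, $0  regs=(0,11,3,8,12,11)
  step pc=1: beq  $5, $2, L0  cond=F  regs=(0,11,3,8,12,11)
  step pc=2: addi  $5, $1, 3  regs=(0,11,3,8,12,14)
  step pc=3: andi  $3, $4, 12  regs=(0,11,3,12,12,14)
  step pc=4: add  $4, $2, $2  regs=(0,11,3,12,6,14)
  step pc=5: xori  $3, $1, 6  regs=(0,11,3,13,6,14)
  step pc=6: bne  $4, $3, L9  cond=T  regs=(0,11,3,13,6,14)
  step pc=7: nor  $4, $3, $1  regs=(0,11,3,13,65520,14)
  step pc=9: sub  $2, $2, $1  regs=(0,11,65528,13,65520,14)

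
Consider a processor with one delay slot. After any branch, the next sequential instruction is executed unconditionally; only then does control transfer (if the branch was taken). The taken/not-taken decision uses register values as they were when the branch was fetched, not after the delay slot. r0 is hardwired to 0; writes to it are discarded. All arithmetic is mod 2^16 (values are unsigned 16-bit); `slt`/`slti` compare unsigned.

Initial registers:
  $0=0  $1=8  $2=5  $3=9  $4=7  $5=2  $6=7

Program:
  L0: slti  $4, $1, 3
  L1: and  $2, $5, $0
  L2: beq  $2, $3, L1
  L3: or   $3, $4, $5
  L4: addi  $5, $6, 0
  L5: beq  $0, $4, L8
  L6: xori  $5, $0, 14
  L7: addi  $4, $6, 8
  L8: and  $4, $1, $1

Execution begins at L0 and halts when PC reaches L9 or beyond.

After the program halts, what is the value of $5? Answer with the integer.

14

[0] slti  $4, $1, 3  →  {$0:0, $1:8, $2:5, $3:9, $4:0, $5:2, $6:7}
[1] and  $2, $5, $0  →  {$0:0, $1:8, $2:0, $3:9, $4:0, $5:2, $6:7}
[2] beq  $2, $3, L1  →  {$0:0, $1:8, $2:0, $3:9, $4:0, $5:2, $6:7}  ⟨branch fallthrough⟩
[3] or   $3, $4, $5  →  {$0:0, $1:8, $2:0, $3:2, $4:0, $5:2, $6:7}
[4] addi  $5, $6, 0  →  {$0:0, $1:8, $2:0, $3:2, $4:0, $5:7, $6:7}
[5] beq  $0, $4, L8  →  {$0:0, $1:8, $2:0, $3:2, $4:0, $5:7, $6:7}  ⟨branch taken⟩
[6] xori  $5, $0, 14  →  {$0:0, $1:8, $2:0, $3:2, $4:0, $5:14, $6:7}
[8] and  $4, $1, $1  →  {$0:0, $1:8, $2:0, $3:2, $4:8, $5:14, $6:7}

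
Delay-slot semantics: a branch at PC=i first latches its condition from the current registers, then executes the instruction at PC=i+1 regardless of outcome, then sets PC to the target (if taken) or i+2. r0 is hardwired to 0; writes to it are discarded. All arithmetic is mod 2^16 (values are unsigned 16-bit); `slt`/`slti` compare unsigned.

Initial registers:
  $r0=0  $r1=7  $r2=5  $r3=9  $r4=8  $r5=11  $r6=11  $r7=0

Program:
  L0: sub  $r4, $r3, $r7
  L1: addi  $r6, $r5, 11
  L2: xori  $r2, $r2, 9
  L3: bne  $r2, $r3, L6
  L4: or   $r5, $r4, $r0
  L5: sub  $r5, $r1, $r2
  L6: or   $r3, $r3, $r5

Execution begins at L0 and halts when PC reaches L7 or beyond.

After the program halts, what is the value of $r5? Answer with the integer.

[0] sub  $r4, $r3, $r7  →  {$r0:0, $r1:7, $r2:5, $r3:9, $r4:9, $r5:11, $r6:11, $r7:0}
[1] addi  $r6, $r5, 11  →  {$r0:0, $r1:7, $r2:5, $r3:9, $r4:9, $r5:11, $r6:22, $r7:0}
[2] xori  $r2, $r2, 9  →  {$r0:0, $r1:7, $r2:12, $r3:9, $r4:9, $r5:11, $r6:22, $r7:0}
[3] bne  $r2, $r3, L6  →  {$r0:0, $r1:7, $r2:12, $r3:9, $r4:9, $r5:11, $r6:22, $r7:0}  ⟨branch taken⟩
[4] or   $r5, $r4, $r0  →  {$r0:0, $r1:7, $r2:12, $r3:9, $r4:9, $r5:9, $r6:22, $r7:0}
[6] or   $r3, $r3, $r5  →  {$r0:0, $r1:7, $r2:12, $r3:9, $r4:9, $r5:9, $r6:22, $r7:0}

9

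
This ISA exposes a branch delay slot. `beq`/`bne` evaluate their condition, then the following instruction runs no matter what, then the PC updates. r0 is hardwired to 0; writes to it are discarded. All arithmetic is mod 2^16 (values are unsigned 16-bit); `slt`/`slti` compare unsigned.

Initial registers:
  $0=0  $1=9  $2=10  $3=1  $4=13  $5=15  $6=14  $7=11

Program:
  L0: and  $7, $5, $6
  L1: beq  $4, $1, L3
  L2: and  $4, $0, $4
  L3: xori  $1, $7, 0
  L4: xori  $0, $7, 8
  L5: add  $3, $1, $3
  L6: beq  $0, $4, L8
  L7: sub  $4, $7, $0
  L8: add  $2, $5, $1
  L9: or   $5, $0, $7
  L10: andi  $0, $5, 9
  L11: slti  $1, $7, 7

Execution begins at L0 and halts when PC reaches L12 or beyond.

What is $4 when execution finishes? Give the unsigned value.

  step pc=0: and  $7, $5, $6  regs=(0,9,10,1,13,15,14,14)
  step pc=1: beq  $4, $1, L3  cond=F  regs=(0,9,10,1,13,15,14,14)
  step pc=2: and  $4, $0, $4  regs=(0,9,10,1,0,15,14,14)
  step pc=3: xori  $1, $7, 0  regs=(0,14,10,1,0,15,14,14)
  step pc=4: xori  $0, $7, 8  regs=(0,14,10,1,0,15,14,14)
  step pc=5: add  $3, $1, $3  regs=(0,14,10,15,0,15,14,14)
  step pc=6: beq  $0, $4, L8  cond=T  regs=(0,14,10,15,0,15,14,14)
  step pc=7: sub  $4, $7, $0  regs=(0,14,10,15,14,15,14,14)
  step pc=8: add  $2, $5, $1  regs=(0,14,29,15,14,15,14,14)
  step pc=9: or   $5, $0, $7  regs=(0,14,29,15,14,14,14,14)
  step pc=10: andi  $0, $5, 9  regs=(0,14,29,15,14,14,14,14)
  step pc=11: slti  $1, $7, 7  regs=(0,0,29,15,14,14,14,14)

14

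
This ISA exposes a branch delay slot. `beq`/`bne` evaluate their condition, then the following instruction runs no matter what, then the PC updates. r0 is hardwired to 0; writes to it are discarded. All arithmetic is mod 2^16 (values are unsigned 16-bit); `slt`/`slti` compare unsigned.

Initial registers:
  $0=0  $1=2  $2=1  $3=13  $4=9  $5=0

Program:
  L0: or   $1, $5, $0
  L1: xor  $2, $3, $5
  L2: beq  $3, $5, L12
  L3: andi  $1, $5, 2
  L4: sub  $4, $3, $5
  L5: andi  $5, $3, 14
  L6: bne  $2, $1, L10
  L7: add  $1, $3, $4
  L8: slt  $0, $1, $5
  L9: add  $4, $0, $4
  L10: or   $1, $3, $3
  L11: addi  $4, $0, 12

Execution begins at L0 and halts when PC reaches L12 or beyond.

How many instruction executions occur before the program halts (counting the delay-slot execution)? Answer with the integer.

10

  step pc=0: or   $1, $5, $0  regs=(0,0,1,13,9,0)
  step pc=1: xor  $2, $3, $5  regs=(0,0,13,13,9,0)
  step pc=2: beq  $3, $5, L12  cond=F  regs=(0,0,13,13,9,0)
  step pc=3: andi  $1, $5, 2  regs=(0,0,13,13,9,0)
  step pc=4: sub  $4, $3, $5  regs=(0,0,13,13,13,0)
  step pc=5: andi  $5, $3, 14  regs=(0,0,13,13,13,12)
  step pc=6: bne  $2, $1, L10  cond=T  regs=(0,0,13,13,13,12)
  step pc=7: add  $1, $3, $4  regs=(0,26,13,13,13,12)
  step pc=10: or   $1, $3, $3  regs=(0,13,13,13,13,12)
  step pc=11: addi  $4, $0, 12  regs=(0,13,13,13,12,12)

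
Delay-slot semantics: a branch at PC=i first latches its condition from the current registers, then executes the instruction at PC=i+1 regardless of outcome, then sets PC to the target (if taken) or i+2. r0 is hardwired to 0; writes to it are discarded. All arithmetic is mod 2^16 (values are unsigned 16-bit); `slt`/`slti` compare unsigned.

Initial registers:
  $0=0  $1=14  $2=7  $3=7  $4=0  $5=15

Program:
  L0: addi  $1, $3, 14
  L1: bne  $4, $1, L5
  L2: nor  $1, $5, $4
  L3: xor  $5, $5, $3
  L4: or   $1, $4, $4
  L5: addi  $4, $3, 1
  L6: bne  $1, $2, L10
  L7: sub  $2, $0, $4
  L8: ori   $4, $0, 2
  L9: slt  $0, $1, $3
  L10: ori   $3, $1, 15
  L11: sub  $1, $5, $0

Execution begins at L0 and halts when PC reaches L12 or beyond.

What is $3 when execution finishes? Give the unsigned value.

65535

#0 addi  $1, $3, 14 ; 0/21/7/7/0/15
#1 bne  $4, $1, L5 ; 0/21/7/7/0/15 ; →target
#2 nor  $1, $5, $4 ; 0/65520/7/7/0/15
#5 addi  $4, $3, 1 ; 0/65520/7/7/8/15
#6 bne  $1, $2, L10 ; 0/65520/7/7/8/15 ; →target
#7 sub  $2, $0, $4 ; 0/65520/65528/7/8/15
#10 ori   $3, $1, 15 ; 0/65520/65528/65535/8/15
#11 sub  $1, $5, $0 ; 0/15/65528/65535/8/15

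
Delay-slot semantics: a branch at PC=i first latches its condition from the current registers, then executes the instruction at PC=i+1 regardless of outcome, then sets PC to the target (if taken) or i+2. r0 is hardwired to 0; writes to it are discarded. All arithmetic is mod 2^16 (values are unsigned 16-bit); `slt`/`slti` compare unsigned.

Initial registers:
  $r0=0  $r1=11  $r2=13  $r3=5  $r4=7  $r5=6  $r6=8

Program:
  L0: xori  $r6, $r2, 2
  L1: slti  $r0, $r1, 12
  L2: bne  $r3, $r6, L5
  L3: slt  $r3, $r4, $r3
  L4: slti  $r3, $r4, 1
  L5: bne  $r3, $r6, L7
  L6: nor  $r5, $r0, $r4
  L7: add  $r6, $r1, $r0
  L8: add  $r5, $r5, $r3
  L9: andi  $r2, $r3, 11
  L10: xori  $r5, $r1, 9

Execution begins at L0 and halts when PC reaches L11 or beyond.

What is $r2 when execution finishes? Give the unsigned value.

0

  step pc=0: xori  $r6, $r2, 2  regs=(0,11,13,5,7,6,15)
  step pc=1: slti  $r0, $r1, 12  regs=(0,11,13,5,7,6,15)
  step pc=2: bne  $r3, $r6, L5  cond=T  regs=(0,11,13,5,7,6,15)
  step pc=3: slt  $r3, $r4, $r3  regs=(0,11,13,0,7,6,15)
  step pc=5: bne  $r3, $r6, L7  cond=T  regs=(0,11,13,0,7,6,15)
  step pc=6: nor  $r5, $r0, $r4  regs=(0,11,13,0,7,65528,15)
  step pc=7: add  $r6, $r1, $r0  regs=(0,11,13,0,7,65528,11)
  step pc=8: add  $r5, $r5, $r3  regs=(0,11,13,0,7,65528,11)
  step pc=9: andi  $r2, $r3, 11  regs=(0,11,0,0,7,65528,11)
  step pc=10: xori  $r5, $r1, 9  regs=(0,11,0,0,7,2,11)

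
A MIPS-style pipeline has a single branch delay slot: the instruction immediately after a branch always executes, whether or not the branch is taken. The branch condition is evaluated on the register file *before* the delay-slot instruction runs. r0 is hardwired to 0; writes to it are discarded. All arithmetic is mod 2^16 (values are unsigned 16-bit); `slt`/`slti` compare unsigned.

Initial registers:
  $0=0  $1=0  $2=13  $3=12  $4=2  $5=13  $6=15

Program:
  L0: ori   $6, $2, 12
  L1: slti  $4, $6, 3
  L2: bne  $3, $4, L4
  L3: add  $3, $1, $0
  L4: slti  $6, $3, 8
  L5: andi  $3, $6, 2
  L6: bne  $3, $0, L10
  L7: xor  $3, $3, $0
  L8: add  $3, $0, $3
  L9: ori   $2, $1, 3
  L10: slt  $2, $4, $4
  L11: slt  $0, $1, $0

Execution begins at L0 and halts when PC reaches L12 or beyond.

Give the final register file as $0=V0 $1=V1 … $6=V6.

$0=0 $1=0 $2=0 $3=0 $4=0 $5=13 $6=1

#0 ori   $6, $2, 12 ; 0/0/13/12/2/13/13
#1 slti  $4, $6, 3 ; 0/0/13/12/0/13/13
#2 bne  $3, $4, L4 ; 0/0/13/12/0/13/13 ; →target
#3 add  $3, $1, $0 ; 0/0/13/0/0/13/13
#4 slti  $6, $3, 8 ; 0/0/13/0/0/13/1
#5 andi  $3, $6, 2 ; 0/0/13/0/0/13/1
#6 bne  $3, $0, L10 ; 0/0/13/0/0/13/1 ; →fallthru
#7 xor  $3, $3, $0 ; 0/0/13/0/0/13/1
#8 add  $3, $0, $3 ; 0/0/13/0/0/13/1
#9 ori   $2, $1, 3 ; 0/0/3/0/0/13/1
#10 slt  $2, $4, $4 ; 0/0/0/0/0/13/1
#11 slt  $0, $1, $0 ; 0/0/0/0/0/13/1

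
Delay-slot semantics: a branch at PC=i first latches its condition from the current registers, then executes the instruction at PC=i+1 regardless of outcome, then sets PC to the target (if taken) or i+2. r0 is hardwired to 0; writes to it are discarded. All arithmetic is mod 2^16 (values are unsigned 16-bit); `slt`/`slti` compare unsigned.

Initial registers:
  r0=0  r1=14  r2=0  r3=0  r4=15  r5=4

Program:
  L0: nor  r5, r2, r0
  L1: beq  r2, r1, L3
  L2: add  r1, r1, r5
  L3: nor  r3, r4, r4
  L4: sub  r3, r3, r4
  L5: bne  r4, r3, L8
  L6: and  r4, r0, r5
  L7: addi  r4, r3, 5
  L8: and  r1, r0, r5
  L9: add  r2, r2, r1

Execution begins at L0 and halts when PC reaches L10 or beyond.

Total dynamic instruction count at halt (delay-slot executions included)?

9

#0 nor  r5, r2, r0 ; 0/14/0/0/15/65535
#1 beq  r2, r1, L3 ; 0/14/0/0/15/65535 ; →fallthru
#2 add  r1, r1, r5 ; 0/13/0/0/15/65535
#3 nor  r3, r4, r4 ; 0/13/0/65520/15/65535
#4 sub  r3, r3, r4 ; 0/13/0/65505/15/65535
#5 bne  r4, r3, L8 ; 0/13/0/65505/15/65535 ; →target
#6 and  r4, r0, r5 ; 0/13/0/65505/0/65535
#8 and  r1, r0, r5 ; 0/0/0/65505/0/65535
#9 add  r2, r2, r1 ; 0/0/0/65505/0/65535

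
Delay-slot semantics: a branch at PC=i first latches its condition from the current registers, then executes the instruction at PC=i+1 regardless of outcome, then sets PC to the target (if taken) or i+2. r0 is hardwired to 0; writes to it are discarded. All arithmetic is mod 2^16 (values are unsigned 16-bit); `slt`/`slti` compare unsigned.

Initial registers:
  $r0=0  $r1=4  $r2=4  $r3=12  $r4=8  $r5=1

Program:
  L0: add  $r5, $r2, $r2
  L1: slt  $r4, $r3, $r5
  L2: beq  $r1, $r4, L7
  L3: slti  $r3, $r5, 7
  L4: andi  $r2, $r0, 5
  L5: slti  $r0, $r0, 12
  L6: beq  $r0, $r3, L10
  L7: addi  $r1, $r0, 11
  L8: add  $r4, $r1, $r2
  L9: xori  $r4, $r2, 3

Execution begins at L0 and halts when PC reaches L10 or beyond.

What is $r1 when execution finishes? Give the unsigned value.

PC=0  add  $r5, $r2, $r2     | $r0=0 $r1=4 $r2=4 $r3=12 $r4=8 $r5=8
PC=1  slt  $r4, $r3, $r5     | $r0=0 $r1=4 $r2=4 $r3=12 $r4=0 $r5=8
PC=2  beq  $r1, $r4, L7      | $r0=0 $r1=4 $r2=4 $r3=12 $r4=0 $r5=8  [not taken]
PC=3  slti  $r3, $r5, 7      | $r0=0 $r1=4 $r2=4 $r3=0 $r4=0 $r5=8
PC=4  andi  $r2, $r0, 5      | $r0=0 $r1=4 $r2=0 $r3=0 $r4=0 $r5=8
PC=5  slti  $r0, $r0, 12     | $r0=0 $r1=4 $r2=0 $r3=0 $r4=0 $r5=8
PC=6  beq  $r0, $r3, L10     | $r0=0 $r1=4 $r2=0 $r3=0 $r4=0 $r5=8  [TAKEN]
PC=7  addi  $r1, $r0, 11     | $r0=0 $r1=11 $r2=0 $r3=0 $r4=0 $r5=8

11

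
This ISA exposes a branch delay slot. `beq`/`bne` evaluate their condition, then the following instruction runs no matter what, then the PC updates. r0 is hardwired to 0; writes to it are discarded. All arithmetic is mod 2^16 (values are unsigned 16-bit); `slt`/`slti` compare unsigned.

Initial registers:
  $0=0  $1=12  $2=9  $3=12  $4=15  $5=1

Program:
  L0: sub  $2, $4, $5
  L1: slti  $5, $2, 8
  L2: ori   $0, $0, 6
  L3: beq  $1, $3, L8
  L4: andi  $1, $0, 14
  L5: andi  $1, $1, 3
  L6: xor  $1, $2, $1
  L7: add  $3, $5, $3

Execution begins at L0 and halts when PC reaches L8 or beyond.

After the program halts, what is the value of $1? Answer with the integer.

0

  step pc=0: sub  $2, $4, $5  regs=(0,12,14,12,15,1)
  step pc=1: slti  $5, $2, 8  regs=(0,12,14,12,15,0)
  step pc=2: ori   $0, $0, 6  regs=(0,12,14,12,15,0)
  step pc=3: beq  $1, $3, L8  cond=T  regs=(0,12,14,12,15,0)
  step pc=4: andi  $1, $0, 14  regs=(0,0,14,12,15,0)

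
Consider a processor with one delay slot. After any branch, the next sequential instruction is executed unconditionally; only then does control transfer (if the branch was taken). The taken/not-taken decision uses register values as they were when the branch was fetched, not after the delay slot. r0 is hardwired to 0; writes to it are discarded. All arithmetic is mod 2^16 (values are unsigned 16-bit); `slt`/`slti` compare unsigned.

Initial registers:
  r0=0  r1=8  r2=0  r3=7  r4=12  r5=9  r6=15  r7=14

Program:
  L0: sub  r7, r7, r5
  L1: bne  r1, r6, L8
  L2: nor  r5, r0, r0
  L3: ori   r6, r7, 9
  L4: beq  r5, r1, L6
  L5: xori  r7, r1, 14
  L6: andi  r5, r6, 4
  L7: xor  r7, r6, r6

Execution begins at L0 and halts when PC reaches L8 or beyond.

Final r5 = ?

[0] sub  r7, r7, r5  →  {r0:0, r1:8, r2:0, r3:7, r4:12, r5:9, r6:15, r7:5}
[1] bne  r1, r6, L8  →  {r0:0, r1:8, r2:0, r3:7, r4:12, r5:9, r6:15, r7:5}  ⟨branch taken⟩
[2] nor  r5, r0, r0  →  {r0:0, r1:8, r2:0, r3:7, r4:12, r5:65535, r6:15, r7:5}

65535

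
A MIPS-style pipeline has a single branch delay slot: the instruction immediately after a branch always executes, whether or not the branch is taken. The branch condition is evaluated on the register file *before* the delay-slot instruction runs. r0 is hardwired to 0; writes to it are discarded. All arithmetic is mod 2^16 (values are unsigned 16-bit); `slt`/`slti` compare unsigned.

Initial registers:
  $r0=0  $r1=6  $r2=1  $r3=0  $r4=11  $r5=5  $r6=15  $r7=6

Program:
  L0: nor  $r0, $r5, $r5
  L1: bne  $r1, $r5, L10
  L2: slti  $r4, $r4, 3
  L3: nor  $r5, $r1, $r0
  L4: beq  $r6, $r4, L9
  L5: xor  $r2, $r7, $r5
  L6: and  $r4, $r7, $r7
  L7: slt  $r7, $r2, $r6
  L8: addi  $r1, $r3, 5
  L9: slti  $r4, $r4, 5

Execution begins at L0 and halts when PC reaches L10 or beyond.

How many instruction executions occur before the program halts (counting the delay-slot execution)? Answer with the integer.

3

[0] nor  $r0, $r5, $r5  →  {$r0:0, $r1:6, $r2:1, $r3:0, $r4:11, $r5:5, $r6:15, $r7:6}
[1] bne  $r1, $r5, L10  →  {$r0:0, $r1:6, $r2:1, $r3:0, $r4:11, $r5:5, $r6:15, $r7:6}  ⟨branch taken⟩
[2] slti  $r4, $r4, 3  →  {$r0:0, $r1:6, $r2:1, $r3:0, $r4:0, $r5:5, $r6:15, $r7:6}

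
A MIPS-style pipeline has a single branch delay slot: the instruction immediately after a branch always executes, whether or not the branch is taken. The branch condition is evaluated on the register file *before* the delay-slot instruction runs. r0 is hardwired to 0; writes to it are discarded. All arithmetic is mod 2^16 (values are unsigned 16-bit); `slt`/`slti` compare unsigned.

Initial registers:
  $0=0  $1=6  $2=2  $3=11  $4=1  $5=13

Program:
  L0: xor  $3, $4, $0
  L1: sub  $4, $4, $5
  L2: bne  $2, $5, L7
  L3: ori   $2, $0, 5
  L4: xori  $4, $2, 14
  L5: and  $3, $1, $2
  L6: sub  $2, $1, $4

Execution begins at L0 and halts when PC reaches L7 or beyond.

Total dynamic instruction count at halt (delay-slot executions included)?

  step pc=0: xor  $3, $4, $0  regs=(0,6,2,1,1,13)
  step pc=1: sub  $4, $4, $5  regs=(0,6,2,1,65524,13)
  step pc=2: bne  $2, $5, L7  cond=T  regs=(0,6,2,1,65524,13)
  step pc=3: ori   $2, $0, 5  regs=(0,6,5,1,65524,13)

4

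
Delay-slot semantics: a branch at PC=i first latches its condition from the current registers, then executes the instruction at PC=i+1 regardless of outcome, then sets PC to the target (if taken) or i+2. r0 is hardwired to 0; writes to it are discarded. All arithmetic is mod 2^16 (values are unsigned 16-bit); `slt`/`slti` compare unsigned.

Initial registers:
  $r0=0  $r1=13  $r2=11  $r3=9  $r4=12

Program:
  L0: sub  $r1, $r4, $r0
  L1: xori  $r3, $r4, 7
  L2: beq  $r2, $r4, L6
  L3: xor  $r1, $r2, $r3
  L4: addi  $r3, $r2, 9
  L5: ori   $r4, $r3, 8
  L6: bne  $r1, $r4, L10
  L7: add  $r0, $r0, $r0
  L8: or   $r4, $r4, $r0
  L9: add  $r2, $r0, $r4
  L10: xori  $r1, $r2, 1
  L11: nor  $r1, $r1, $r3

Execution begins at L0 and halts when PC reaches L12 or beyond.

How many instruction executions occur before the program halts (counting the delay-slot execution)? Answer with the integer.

10

#0 sub  $r1, $r4, $r0 ; 0/12/11/9/12
#1 xori  $r3, $r4, 7 ; 0/12/11/11/12
#2 beq  $r2, $r4, L6 ; 0/12/11/11/12 ; →fallthru
#3 xor  $r1, $r2, $r3 ; 0/0/11/11/12
#4 addi  $r3, $r2, 9 ; 0/0/11/20/12
#5 ori   $r4, $r3, 8 ; 0/0/11/20/28
#6 bne  $r1, $r4, L10 ; 0/0/11/20/28 ; →target
#7 add  $r0, $r0, $r0 ; 0/0/11/20/28
#10 xori  $r1, $r2, 1 ; 0/10/11/20/28
#11 nor  $r1, $r1, $r3 ; 0/65505/11/20/28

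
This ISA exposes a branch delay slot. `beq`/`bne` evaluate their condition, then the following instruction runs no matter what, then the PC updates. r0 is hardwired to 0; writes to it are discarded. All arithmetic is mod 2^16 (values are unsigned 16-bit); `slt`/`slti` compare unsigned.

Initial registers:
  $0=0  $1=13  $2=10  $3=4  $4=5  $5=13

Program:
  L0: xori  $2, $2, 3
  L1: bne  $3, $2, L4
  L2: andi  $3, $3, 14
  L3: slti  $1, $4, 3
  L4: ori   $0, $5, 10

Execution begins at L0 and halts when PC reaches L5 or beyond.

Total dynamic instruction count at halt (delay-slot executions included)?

4

  step pc=0: xori  $2, $2, 3  regs=(0,13,9,4,5,13)
  step pc=1: bne  $3, $2, L4  cond=T  regs=(0,13,9,4,5,13)
  step pc=2: andi  $3, $3, 14  regs=(0,13,9,4,5,13)
  step pc=4: ori   $0, $5, 10  regs=(0,13,9,4,5,13)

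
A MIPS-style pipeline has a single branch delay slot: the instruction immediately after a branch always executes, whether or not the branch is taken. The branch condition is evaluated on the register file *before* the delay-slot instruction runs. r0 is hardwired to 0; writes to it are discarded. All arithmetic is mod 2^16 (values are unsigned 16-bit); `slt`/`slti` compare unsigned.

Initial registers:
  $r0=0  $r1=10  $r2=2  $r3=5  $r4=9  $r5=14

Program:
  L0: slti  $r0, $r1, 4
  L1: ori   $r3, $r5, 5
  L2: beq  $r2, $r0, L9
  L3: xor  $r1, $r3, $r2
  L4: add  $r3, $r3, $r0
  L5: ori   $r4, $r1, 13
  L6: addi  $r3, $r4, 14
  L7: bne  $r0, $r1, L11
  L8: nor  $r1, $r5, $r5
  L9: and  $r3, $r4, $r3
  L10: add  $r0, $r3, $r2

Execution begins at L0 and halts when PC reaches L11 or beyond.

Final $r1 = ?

65521

  step pc=0: slti  $r0, $r1, 4  regs=(0,10,2,5,9,14)
  step pc=1: ori   $r3, $r5, 5  regs=(0,10,2,15,9,14)
  step pc=2: beq  $r2, $r0, L9  cond=F  regs=(0,10,2,15,9,14)
  step pc=3: xor  $r1, $r3, $r2  regs=(0,13,2,15,9,14)
  step pc=4: add  $r3, $r3, $r0  regs=(0,13,2,15,9,14)
  step pc=5: ori   $r4, $r1, 13  regs=(0,13,2,15,13,14)
  step pc=6: addi  $r3, $r4, 14  regs=(0,13,2,27,13,14)
  step pc=7: bne  $r0, $r1, L11  cond=T  regs=(0,13,2,27,13,14)
  step pc=8: nor  $r1, $r5, $r5  regs=(0,65521,2,27,13,14)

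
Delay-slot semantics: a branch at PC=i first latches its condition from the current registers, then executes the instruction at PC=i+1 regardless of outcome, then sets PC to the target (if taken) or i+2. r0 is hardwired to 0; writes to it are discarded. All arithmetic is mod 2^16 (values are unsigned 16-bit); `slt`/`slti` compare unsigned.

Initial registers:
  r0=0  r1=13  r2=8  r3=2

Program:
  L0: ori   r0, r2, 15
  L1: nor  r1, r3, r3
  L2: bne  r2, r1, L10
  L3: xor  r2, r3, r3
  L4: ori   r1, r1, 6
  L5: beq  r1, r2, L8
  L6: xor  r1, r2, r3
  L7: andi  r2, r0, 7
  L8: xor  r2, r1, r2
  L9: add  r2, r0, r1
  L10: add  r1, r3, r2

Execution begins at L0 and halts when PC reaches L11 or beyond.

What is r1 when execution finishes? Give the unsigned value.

2

  step pc=0: ori   r0, r2, 15  regs=(0,13,8,2)
  step pc=1: nor  r1, r3, r3  regs=(0,65533,8,2)
  step pc=2: bne  r2, r1, L10  cond=T  regs=(0,65533,8,2)
  step pc=3: xor  r2, r3, r3  regs=(0,65533,0,2)
  step pc=10: add  r1, r3, r2  regs=(0,2,0,2)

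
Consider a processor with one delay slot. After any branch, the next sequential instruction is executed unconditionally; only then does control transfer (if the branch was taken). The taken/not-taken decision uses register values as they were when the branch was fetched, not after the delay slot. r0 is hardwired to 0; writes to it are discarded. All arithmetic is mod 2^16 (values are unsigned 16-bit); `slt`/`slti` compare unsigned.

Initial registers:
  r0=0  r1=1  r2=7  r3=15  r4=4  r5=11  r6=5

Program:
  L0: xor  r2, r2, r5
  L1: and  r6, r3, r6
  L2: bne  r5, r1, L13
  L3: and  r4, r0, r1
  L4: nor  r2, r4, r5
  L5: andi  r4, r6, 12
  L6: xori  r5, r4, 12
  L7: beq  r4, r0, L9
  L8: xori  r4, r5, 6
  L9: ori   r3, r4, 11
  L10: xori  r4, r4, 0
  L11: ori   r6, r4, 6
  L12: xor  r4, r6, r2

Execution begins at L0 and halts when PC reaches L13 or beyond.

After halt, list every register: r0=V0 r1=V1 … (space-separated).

r0=0 r1=1 r2=12 r3=15 r4=0 r5=11 r6=5

[0] xor  r2, r2, r5  →  {r0:0, r1:1, r2:12, r3:15, r4:4, r5:11, r6:5}
[1] and  r6, r3, r6  →  {r0:0, r1:1, r2:12, r3:15, r4:4, r5:11, r6:5}
[2] bne  r5, r1, L13  →  {r0:0, r1:1, r2:12, r3:15, r4:4, r5:11, r6:5}  ⟨branch taken⟩
[3] and  r4, r0, r1  →  {r0:0, r1:1, r2:12, r3:15, r4:0, r5:11, r6:5}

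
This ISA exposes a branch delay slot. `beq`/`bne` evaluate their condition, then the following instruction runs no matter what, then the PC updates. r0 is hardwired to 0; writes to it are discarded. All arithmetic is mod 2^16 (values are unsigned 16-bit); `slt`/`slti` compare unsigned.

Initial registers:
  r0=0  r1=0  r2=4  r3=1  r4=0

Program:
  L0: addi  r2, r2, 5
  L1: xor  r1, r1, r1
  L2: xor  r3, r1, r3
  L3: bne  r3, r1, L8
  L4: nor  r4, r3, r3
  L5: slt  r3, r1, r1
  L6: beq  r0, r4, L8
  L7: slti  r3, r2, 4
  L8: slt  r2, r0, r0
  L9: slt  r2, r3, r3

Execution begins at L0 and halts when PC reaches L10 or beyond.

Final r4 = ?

  step pc=0: addi  r2, r2, 5  regs=(0,0,9,1,0)
  step pc=1: xor  r1, r1, r1  regs=(0,0,9,1,0)
  step pc=2: xor  r3, r1, r3  regs=(0,0,9,1,0)
  step pc=3: bne  r3, r1, L8  cond=T  regs=(0,0,9,1,0)
  step pc=4: nor  r4, r3, r3  regs=(0,0,9,1,65534)
  step pc=8: slt  r2, r0, r0  regs=(0,0,0,1,65534)
  step pc=9: slt  r2, r3, r3  regs=(0,0,0,1,65534)

65534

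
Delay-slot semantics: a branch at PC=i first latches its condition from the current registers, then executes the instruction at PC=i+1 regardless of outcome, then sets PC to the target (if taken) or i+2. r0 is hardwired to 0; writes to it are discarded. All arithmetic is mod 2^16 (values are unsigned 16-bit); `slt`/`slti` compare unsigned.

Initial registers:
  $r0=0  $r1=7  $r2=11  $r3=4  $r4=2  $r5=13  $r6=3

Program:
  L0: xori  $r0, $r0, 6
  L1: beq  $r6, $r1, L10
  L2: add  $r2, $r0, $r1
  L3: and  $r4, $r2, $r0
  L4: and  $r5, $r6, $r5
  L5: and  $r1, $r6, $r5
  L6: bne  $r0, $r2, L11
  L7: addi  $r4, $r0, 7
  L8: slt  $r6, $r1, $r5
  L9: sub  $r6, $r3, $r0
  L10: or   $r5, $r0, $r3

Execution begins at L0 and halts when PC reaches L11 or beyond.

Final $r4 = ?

  step pc=0: xori  $r0, $r0, 6  regs=(0,7,11,4,2,13,3)
  step pc=1: beq  $r6, $r1, L10  cond=F  regs=(0,7,11,4,2,13,3)
  step pc=2: add  $r2, $r0, $r1  regs=(0,7,7,4,2,13,3)
  step pc=3: and  $r4, $r2, $r0  regs=(0,7,7,4,0,13,3)
  step pc=4: and  $r5, $r6, $r5  regs=(0,7,7,4,0,1,3)
  step pc=5: and  $r1, $r6, $r5  regs=(0,1,7,4,0,1,3)
  step pc=6: bne  $r0, $r2, L11  cond=T  regs=(0,1,7,4,0,1,3)
  step pc=7: addi  $r4, $r0, 7  regs=(0,1,7,4,7,1,3)

7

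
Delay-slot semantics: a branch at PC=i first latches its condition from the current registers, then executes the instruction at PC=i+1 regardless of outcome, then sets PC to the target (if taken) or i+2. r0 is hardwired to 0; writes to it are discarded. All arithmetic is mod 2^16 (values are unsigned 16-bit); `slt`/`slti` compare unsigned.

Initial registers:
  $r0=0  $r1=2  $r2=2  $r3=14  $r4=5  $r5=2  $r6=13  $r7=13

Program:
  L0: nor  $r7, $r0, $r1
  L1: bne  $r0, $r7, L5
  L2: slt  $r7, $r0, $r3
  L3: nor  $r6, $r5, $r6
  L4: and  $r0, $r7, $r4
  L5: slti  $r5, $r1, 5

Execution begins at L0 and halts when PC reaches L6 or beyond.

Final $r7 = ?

1

[0] nor  $r7, $r0, $r1  →  {$r0:0, $r1:2, $r2:2, $r3:14, $r4:5, $r5:2, $r6:13, $r7:65533}
[1] bne  $r0, $r7, L5  →  {$r0:0, $r1:2, $r2:2, $r3:14, $r4:5, $r5:2, $r6:13, $r7:65533}  ⟨branch taken⟩
[2] slt  $r7, $r0, $r3  →  {$r0:0, $r1:2, $r2:2, $r3:14, $r4:5, $r5:2, $r6:13, $r7:1}
[5] slti  $r5, $r1, 5  →  {$r0:0, $r1:2, $r2:2, $r3:14, $r4:5, $r5:1, $r6:13, $r7:1}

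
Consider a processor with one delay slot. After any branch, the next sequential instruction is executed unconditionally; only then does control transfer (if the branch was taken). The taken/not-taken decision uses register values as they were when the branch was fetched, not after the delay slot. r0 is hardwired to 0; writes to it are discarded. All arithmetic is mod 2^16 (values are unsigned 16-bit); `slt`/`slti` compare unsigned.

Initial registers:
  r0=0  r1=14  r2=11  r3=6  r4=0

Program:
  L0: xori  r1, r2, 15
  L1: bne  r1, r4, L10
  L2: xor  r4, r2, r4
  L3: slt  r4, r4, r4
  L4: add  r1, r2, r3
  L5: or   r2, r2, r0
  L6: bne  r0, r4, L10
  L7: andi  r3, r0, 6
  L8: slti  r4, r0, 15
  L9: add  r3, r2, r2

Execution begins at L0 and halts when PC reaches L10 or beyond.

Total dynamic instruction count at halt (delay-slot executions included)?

3

[0] xori  r1, r2, 15  →  {r0:0, r1:4, r2:11, r3:6, r4:0}
[1] bne  r1, r4, L10  →  {r0:0, r1:4, r2:11, r3:6, r4:0}  ⟨branch taken⟩
[2] xor  r4, r2, r4  →  {r0:0, r1:4, r2:11, r3:6, r4:11}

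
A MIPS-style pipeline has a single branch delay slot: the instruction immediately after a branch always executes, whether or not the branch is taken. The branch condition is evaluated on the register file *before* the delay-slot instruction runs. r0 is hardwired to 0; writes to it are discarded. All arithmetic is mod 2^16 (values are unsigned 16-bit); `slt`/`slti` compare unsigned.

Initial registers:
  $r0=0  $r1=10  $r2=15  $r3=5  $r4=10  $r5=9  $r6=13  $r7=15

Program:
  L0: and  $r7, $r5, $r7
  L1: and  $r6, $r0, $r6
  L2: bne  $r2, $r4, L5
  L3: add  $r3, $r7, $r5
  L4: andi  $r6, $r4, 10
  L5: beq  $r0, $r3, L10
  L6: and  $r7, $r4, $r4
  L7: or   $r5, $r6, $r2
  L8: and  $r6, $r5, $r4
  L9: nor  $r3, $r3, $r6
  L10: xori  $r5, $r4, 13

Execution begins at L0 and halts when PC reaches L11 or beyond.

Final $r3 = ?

65509

#0 and  $r7, $r5, $r7 ; 0/10/15/5/10/9/13/9
#1 and  $r6, $r0, $r6 ; 0/10/15/5/10/9/0/9
#2 bne  $r2, $r4, L5 ; 0/10/15/5/10/9/0/9 ; →target
#3 add  $r3, $r7, $r5 ; 0/10/15/18/10/9/0/9
#5 beq  $r0, $r3, L10 ; 0/10/15/18/10/9/0/9 ; →fallthru
#6 and  $r7, $r4, $r4 ; 0/10/15/18/10/9/0/10
#7 or   $r5, $r6, $r2 ; 0/10/15/18/10/15/0/10
#8 and  $r6, $r5, $r4 ; 0/10/15/18/10/15/10/10
#9 nor  $r3, $r3, $r6 ; 0/10/15/65509/10/15/10/10
#10 xori  $r5, $r4, 13 ; 0/10/15/65509/10/7/10/10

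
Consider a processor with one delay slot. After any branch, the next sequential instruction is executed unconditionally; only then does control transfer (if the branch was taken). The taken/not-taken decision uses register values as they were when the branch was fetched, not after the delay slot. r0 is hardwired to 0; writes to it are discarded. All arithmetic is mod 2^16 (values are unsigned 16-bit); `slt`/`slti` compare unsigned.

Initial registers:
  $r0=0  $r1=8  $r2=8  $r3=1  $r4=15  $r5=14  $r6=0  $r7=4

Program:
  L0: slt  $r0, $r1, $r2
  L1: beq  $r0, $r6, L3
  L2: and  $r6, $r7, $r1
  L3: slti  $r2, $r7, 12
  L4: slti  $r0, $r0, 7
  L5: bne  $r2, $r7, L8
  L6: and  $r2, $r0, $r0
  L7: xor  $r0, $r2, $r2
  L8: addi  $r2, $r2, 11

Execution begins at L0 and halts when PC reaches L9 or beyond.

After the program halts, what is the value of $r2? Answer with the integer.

[0] slt  $r0, $r1, $r2  →  {$r0:0, $r1:8, $r2:8, $r3:1, $r4:15, $r5:14, $r6:0, $r7:4}
[1] beq  $r0, $r6, L3  →  {$r0:0, $r1:8, $r2:8, $r3:1, $r4:15, $r5:14, $r6:0, $r7:4}  ⟨branch taken⟩
[2] and  $r6, $r7, $r1  →  {$r0:0, $r1:8, $r2:8, $r3:1, $r4:15, $r5:14, $r6:0, $r7:4}
[3] slti  $r2, $r7, 12  →  {$r0:0, $r1:8, $r2:1, $r3:1, $r4:15, $r5:14, $r6:0, $r7:4}
[4] slti  $r0, $r0, 7  →  {$r0:0, $r1:8, $r2:1, $r3:1, $r4:15, $r5:14, $r6:0, $r7:4}
[5] bne  $r2, $r7, L8  →  {$r0:0, $r1:8, $r2:1, $r3:1, $r4:15, $r5:14, $r6:0, $r7:4}  ⟨branch taken⟩
[6] and  $r2, $r0, $r0  →  {$r0:0, $r1:8, $r2:0, $r3:1, $r4:15, $r5:14, $r6:0, $r7:4}
[8] addi  $r2, $r2, 11  →  {$r0:0, $r1:8, $r2:11, $r3:1, $r4:15, $r5:14, $r6:0, $r7:4}

11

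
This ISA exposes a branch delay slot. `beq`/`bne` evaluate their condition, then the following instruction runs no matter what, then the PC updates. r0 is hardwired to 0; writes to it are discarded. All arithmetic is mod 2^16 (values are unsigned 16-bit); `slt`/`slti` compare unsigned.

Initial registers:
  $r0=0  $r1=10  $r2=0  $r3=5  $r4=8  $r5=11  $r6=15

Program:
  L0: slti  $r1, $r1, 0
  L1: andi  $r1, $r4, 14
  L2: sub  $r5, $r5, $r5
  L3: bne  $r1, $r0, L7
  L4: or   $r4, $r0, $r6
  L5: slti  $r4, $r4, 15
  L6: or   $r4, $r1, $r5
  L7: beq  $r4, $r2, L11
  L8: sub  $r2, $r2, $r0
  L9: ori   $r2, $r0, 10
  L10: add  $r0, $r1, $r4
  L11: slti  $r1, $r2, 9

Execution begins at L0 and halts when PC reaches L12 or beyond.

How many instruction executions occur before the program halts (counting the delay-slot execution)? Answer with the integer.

10

PC=0  slti  $r1, $r1, 0      | $r0=0 $r1=0 $r2=0 $r3=5 $r4=8 $r5=11 $r6=15
PC=1  andi  $r1, $r4, 14     | $r0=0 $r1=8 $r2=0 $r3=5 $r4=8 $r5=11 $r6=15
PC=2  sub  $r5, $r5, $r5     | $r0=0 $r1=8 $r2=0 $r3=5 $r4=8 $r5=0 $r6=15
PC=3  bne  $r1, $r0, L7      | $r0=0 $r1=8 $r2=0 $r3=5 $r4=8 $r5=0 $r6=15  [TAKEN]
PC=4  or   $r4, $r0, $r6     | $r0=0 $r1=8 $r2=0 $r3=5 $r4=15 $r5=0 $r6=15
PC=7  beq  $r4, $r2, L11     | $r0=0 $r1=8 $r2=0 $r3=5 $r4=15 $r5=0 $r6=15  [not taken]
PC=8  sub  $r2, $r2, $r0     | $r0=0 $r1=8 $r2=0 $r3=5 $r4=15 $r5=0 $r6=15
PC=9  ori   $r2, $r0, 10     | $r0=0 $r1=8 $r2=10 $r3=5 $r4=15 $r5=0 $r6=15
PC=10 add  $r0, $r1, $r4     | $r0=0 $r1=8 $r2=10 $r3=5 $r4=15 $r5=0 $r6=15
PC=11 slti  $r1, $r2, 9      | $r0=0 $r1=0 $r2=10 $r3=5 $r4=15 $r5=0 $r6=15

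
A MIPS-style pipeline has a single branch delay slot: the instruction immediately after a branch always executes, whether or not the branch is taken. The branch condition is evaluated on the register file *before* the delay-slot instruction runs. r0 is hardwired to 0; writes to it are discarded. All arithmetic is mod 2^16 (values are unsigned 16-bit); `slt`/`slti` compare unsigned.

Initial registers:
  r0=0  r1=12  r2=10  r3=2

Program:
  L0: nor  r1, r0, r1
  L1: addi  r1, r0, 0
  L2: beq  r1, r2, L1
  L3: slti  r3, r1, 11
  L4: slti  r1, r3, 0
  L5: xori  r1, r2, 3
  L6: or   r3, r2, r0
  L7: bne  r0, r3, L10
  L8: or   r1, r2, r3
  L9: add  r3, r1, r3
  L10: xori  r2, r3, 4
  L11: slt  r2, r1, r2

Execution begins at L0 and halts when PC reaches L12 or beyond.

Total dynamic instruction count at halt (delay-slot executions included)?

11

#0 nor  r1, r0, r1 ; 0/65523/10/2
#1 addi  r1, r0, 0 ; 0/0/10/2
#2 beq  r1, r2, L1 ; 0/0/10/2 ; →fallthru
#3 slti  r3, r1, 11 ; 0/0/10/1
#4 slti  r1, r3, 0 ; 0/0/10/1
#5 xori  r1, r2, 3 ; 0/9/10/1
#6 or   r3, r2, r0 ; 0/9/10/10
#7 bne  r0, r3, L10 ; 0/9/10/10 ; →target
#8 or   r1, r2, r3 ; 0/10/10/10
#10 xori  r2, r3, 4 ; 0/10/14/10
#11 slt  r2, r1, r2 ; 0/10/1/10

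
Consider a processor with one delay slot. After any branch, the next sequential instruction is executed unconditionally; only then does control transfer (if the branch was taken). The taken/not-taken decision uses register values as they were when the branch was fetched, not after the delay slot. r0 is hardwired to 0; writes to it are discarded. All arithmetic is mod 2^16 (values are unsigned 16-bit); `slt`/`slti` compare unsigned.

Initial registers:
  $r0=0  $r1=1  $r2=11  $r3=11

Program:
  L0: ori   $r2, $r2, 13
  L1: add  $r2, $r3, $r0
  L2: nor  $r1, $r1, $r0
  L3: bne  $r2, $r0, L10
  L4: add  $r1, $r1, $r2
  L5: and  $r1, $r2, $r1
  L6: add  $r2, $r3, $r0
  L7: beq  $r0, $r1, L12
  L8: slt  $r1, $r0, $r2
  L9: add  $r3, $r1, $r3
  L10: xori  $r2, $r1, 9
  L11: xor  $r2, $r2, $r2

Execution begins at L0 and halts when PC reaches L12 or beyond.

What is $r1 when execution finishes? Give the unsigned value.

9

  step pc=0: ori   $r2, $r2, 13  regs=(0,1,15,11)
  step pc=1: add  $r2, $r3, $r0  regs=(0,1,11,11)
  step pc=2: nor  $r1, $r1, $r0  regs=(0,65534,11,11)
  step pc=3: bne  $r2, $r0, L10  cond=T  regs=(0,65534,11,11)
  step pc=4: add  $r1, $r1, $r2  regs=(0,9,11,11)
  step pc=10: xori  $r2, $r1, 9  regs=(0,9,0,11)
  step pc=11: xor  $r2, $r2, $r2  regs=(0,9,0,11)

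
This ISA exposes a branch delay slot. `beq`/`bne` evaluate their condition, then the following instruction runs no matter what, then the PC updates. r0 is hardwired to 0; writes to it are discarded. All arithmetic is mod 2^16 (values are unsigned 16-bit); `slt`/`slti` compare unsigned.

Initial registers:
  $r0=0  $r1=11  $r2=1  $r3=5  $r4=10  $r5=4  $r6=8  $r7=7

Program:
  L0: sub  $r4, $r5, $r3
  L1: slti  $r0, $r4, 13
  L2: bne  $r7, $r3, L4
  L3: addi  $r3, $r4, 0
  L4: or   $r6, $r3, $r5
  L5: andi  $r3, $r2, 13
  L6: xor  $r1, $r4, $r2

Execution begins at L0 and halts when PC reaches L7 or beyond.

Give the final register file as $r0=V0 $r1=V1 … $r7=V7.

$r0=0 $r1=65534 $r2=1 $r3=1 $r4=65535 $r5=4 $r6=65535 $r7=7

#0 sub  $r4, $r5, $r3 ; 0/11/1/5/65535/4/8/7
#1 slti  $r0, $r4, 13 ; 0/11/1/5/65535/4/8/7
#2 bne  $r7, $r3, L4 ; 0/11/1/5/65535/4/8/7 ; →target
#3 addi  $r3, $r4, 0 ; 0/11/1/65535/65535/4/8/7
#4 or   $r6, $r3, $r5 ; 0/11/1/65535/65535/4/65535/7
#5 andi  $r3, $r2, 13 ; 0/11/1/1/65535/4/65535/7
#6 xor  $r1, $r4, $r2 ; 0/65534/1/1/65535/4/65535/7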